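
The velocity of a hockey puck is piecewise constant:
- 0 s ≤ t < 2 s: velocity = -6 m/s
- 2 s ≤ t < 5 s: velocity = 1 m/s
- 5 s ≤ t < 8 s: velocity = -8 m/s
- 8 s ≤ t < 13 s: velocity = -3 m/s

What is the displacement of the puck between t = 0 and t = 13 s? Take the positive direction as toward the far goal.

-48 m

Net displacement equals the area under the velocity-time graph (areas below the axis count negative).
0–2 s: -6 × 2 = -12 m
2–5 s: 1 × 3 = 3 m
5–8 s: -8 × 3 = -24 m
8–13 s: -3 × 5 = -15 m
Net displacement = -48 m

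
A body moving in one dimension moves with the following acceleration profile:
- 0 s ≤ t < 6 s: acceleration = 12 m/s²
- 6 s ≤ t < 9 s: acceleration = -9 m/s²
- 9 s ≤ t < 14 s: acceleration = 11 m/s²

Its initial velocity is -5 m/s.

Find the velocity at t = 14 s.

95 m/s

Δv equals the area under the a-t graph; then v = v₀ + Δv.
0–6 s: 12 × 6 = 72 m/s
6–9 s: -9 × 3 = -27 m/s
9–14 s: 11 × 5 = 55 m/s
Δv = 100 m/s, so v(14) = -5 + (100) = 95 m/s.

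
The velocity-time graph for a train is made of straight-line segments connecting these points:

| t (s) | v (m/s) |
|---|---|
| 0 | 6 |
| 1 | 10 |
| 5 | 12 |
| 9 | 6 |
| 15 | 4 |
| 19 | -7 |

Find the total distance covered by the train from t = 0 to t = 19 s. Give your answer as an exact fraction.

Distance (not displacement) is the total path length: add the absolute areas under v-t.
0–1 s: |½(6 + 10)(1)| = 8 m
1–5 s: |½(10 + 12)(4)| = 44 m
5–9 s: |½(12 + 6)(4)| = 36 m
9–15 s: |½(6 + 4)(6)| = 30 m
15–19 s: v = 0 at t = 181/11 s; triangle areas 32/11 + 98/11 = 130/11 m
Total distance = 1428/11 m

1428/11 m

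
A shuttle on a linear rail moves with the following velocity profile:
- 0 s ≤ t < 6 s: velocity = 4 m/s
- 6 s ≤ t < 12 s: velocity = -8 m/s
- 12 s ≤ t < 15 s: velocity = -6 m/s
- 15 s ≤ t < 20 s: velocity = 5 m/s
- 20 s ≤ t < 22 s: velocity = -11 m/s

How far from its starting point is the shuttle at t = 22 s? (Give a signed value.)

Displacement is the signed area under the v-t curve.
0–6 s: 4 × 6 = 24 m
6–12 s: -8 × 6 = -48 m
12–15 s: -6 × 3 = -18 m
15–20 s: 5 × 5 = 25 m
20–22 s: -11 × 2 = -22 m
Net displacement = -39 m

-39 m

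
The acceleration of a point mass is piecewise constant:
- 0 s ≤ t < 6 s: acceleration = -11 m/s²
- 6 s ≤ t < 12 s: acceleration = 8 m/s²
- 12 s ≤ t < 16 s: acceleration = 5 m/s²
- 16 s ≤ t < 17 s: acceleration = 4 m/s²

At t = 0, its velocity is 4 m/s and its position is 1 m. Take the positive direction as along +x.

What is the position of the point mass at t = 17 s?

-409 m

On each constant-a segment, Δv = aΔt and Δx = v₀Δt + ½aΔt²; chain segment to segment.
0–6 s: v starts 4 m/s; Δx = 4·6 + ½·-11·6² = -174 m; v ends -62 m/s.
6–12 s: v starts -62 m/s; Δx = -62·6 + ½·8·6² = -228 m; v ends -14 m/s.
12–16 s: v starts -14 m/s; Δx = -14·4 + ½·5·4² = -16 m; v ends 6 m/s.
16–17 s: v starts 6 m/s; Δx = 6·1 + ½·4·1² = 8 m; v ends 10 m/s.
x(17) = 1 + Σ Δx = -409 m.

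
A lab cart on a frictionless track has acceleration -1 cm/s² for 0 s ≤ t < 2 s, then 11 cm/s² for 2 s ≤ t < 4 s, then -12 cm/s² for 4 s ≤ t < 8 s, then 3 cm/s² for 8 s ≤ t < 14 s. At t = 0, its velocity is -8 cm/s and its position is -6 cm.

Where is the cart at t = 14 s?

On each constant-a segment, Δv = aΔt and Δx = v₀Δt + ½aΔt²; chain segment to segment.
0–2 s: v starts -8 cm/s; Δx = -8·2 + ½·-1·2² = -18 cm; v ends -10 cm/s.
2–4 s: v starts -10 cm/s; Δx = -10·2 + ½·11·2² = 2 cm; v ends 12 cm/s.
4–8 s: v starts 12 cm/s; Δx = 12·4 + ½·-12·4² = -48 cm; v ends -36 cm/s.
8–14 s: v starts -36 cm/s; Δx = -36·6 + ½·3·6² = -162 cm; v ends -18 cm/s.
x(14) = -6 + Σ Δx = -232 cm.

-232 cm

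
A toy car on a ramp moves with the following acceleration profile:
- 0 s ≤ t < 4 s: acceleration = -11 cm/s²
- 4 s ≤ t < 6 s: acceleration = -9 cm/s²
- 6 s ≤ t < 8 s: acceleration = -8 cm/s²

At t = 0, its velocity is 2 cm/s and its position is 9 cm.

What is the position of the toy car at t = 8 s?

-309 cm

On each constant-a segment, Δv = aΔt and Δx = v₀Δt + ½aΔt²; chain segment to segment.
0–4 s: v starts 2 cm/s; Δx = 2·4 + ½·-11·4² = -80 cm; v ends -42 cm/s.
4–6 s: v starts -42 cm/s; Δx = -42·2 + ½·-9·2² = -102 cm; v ends -60 cm/s.
6–8 s: v starts -60 cm/s; Δx = -60·2 + ½·-8·2² = -136 cm; v ends -76 cm/s.
x(8) = 9 + Σ Δx = -309 cm.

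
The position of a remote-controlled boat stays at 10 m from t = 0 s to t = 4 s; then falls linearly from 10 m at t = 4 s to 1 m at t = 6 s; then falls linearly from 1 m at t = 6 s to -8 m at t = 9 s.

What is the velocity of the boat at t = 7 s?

-3 m/s

Velocity is the slope of the x-t graph on 6–9 s: (-8 − 1)/(9 − 6) = -3 m/s.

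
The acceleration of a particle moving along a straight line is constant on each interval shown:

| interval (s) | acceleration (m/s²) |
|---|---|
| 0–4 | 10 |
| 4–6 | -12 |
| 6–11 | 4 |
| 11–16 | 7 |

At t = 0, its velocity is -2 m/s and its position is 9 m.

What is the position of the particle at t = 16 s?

510.5 m

On each constant-a segment, Δv = aΔt and Δx = v₀Δt + ½aΔt²; chain segment to segment.
0–4 s: v starts -2 m/s; Δx = -2·4 + ½·10·4² = 72 m; v ends 38 m/s.
4–6 s: v starts 38 m/s; Δx = 38·2 + ½·-12·2² = 52 m; v ends 14 m/s.
6–11 s: v starts 14 m/s; Δx = 14·5 + ½·4·5² = 120 m; v ends 34 m/s.
11–16 s: v starts 34 m/s; Δx = 34·5 + ½·7·5² = 257.5 m; v ends 69 m/s.
x(16) = 9 + Σ Δx = 510.5 m.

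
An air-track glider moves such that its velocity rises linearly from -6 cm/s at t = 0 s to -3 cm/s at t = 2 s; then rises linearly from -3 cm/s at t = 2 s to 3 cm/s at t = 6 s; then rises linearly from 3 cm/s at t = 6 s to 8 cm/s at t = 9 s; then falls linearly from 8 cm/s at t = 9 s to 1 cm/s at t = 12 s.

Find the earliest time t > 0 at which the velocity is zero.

v changes sign on 2–6 s (from -3 to 3); the graph is linear there, so v = 0 at t = 2 + (3)·(6 − 2)/(3 − -3) = 4 s.

t = 4 s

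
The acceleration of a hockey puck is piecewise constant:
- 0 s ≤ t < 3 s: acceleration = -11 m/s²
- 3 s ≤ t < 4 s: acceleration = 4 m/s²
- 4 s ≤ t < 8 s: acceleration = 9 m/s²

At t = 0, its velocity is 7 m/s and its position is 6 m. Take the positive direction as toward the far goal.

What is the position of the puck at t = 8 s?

On each constant-a segment, Δv = aΔt and Δx = v₀Δt + ½aΔt²; chain segment to segment.
0–3 s: v starts 7 m/s; Δx = 7·3 + ½·-11·3² = -28.5 m; v ends -26 m/s.
3–4 s: v starts -26 m/s; Δx = -26·1 + ½·4·1² = -24 m; v ends -22 m/s.
4–8 s: v starts -22 m/s; Δx = -22·4 + ½·9·4² = -16 m; v ends 14 m/s.
x(8) = 6 + Σ Δx = -62.5 m.

-62.5 m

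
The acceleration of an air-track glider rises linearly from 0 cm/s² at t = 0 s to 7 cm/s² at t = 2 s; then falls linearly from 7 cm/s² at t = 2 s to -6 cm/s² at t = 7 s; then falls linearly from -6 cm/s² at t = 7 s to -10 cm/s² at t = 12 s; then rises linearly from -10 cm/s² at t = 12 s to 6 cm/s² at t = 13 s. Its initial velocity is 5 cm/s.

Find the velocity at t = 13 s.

-27.5 cm/s

Δv equals the area under the a-t graph; then v = v₀ + Δv.
0–2 s: ½(0 + 7)(2) = 7 cm/s
2–7 s: ½(7 + -6)(5) = 2.5 cm/s
7–12 s: ½(-6 + -10)(5) = -40 cm/s
12–13 s: ½(-10 + 6)(1) = -2 cm/s
Δv = -32.5 cm/s, so v(13) = 5 + (-32.5) = -27.5 cm/s.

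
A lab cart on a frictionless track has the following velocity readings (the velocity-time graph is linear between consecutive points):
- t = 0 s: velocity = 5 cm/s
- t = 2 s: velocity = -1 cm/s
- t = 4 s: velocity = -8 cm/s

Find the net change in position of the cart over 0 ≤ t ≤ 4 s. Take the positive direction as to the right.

Net displacement equals the area under the velocity-time graph (areas below the axis count negative).
0–2 s: ½(5 + -1)(2) = 4 cm
2–4 s: ½(-1 + -8)(2) = -9 cm
Net displacement = -5 cm

-5 cm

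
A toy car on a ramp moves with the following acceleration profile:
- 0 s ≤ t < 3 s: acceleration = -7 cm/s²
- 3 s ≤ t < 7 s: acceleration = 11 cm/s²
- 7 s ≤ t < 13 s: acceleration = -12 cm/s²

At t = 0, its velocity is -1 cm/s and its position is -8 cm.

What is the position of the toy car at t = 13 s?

On each constant-a segment, Δv = aΔt and Δx = v₀Δt + ½aΔt²; chain segment to segment.
0–3 s: v starts -1 cm/s; Δx = -1·3 + ½·-7·3² = -34.5 cm; v ends -22 cm/s.
3–7 s: v starts -22 cm/s; Δx = -22·4 + ½·11·4² = 0 cm; v ends 22 cm/s.
7–13 s: v starts 22 cm/s; Δx = 22·6 + ½·-12·6² = -84 cm; v ends -50 cm/s.
x(13) = -8 + Σ Δx = -126.5 cm.

-126.5 cm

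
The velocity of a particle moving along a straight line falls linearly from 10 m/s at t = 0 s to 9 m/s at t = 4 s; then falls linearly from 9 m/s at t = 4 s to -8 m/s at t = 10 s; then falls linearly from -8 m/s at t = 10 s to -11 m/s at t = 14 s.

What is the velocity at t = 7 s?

0.5 m/s

On 4–10 s the graph is linear from 9 to -8 m/s: v(7) = 9 + (-8 − 9)·(7 − 4)/(10 − 4) = 0.5 m/s.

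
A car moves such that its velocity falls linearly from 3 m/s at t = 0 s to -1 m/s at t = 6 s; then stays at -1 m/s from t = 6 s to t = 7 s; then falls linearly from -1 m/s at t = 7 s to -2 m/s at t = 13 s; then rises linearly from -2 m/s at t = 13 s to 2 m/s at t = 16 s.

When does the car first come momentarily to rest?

t = 4.5 s

v changes sign on 0–6 s (from 3 to -1); the graph is linear there, so v = 0 at t = 0 + (-3)·(6 − 0)/(-1 − 3) = 4.5 s.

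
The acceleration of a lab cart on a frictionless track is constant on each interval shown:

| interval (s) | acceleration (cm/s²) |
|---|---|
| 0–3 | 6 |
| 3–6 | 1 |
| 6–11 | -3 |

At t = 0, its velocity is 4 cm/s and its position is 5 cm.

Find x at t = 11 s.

On each constant-a segment, Δv = aΔt and Δx = v₀Δt + ½aΔt²; chain segment to segment.
0–3 s: v starts 4 cm/s; Δx = 4·3 + ½·6·3² = 39 cm; v ends 22 cm/s.
3–6 s: v starts 22 cm/s; Δx = 22·3 + ½·1·3² = 70.5 cm; v ends 25 cm/s.
6–11 s: v starts 25 cm/s; Δx = 25·5 + ½·-3·5² = 87.5 cm; v ends 10 cm/s.
x(11) = 5 + Σ Δx = 202 cm.

202 cm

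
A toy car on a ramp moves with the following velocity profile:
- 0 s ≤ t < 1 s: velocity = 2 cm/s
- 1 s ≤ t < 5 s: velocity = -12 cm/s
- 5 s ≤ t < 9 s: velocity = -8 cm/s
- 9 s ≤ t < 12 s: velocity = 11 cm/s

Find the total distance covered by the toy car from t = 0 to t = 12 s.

115 cm

Distance (not displacement) is the total path length: add the absolute areas under v-t.
0–1 s: |2| × 1 = 2 cm
1–5 s: |-12| × 4 = 48 cm
5–9 s: |-8| × 4 = 32 cm
9–12 s: |11| × 3 = 33 cm
Total distance = 115 cm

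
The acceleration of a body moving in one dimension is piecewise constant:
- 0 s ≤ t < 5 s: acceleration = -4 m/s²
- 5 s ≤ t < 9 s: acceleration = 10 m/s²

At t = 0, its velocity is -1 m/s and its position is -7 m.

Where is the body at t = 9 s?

On each constant-a segment, Δv = aΔt and Δx = v₀Δt + ½aΔt²; chain segment to segment.
0–5 s: v starts -1 m/s; Δx = -1·5 + ½·-4·5² = -55 m; v ends -21 m/s.
5–9 s: v starts -21 m/s; Δx = -21·4 + ½·10·4² = -4 m; v ends 19 m/s.
x(9) = -7 + Σ Δx = -66 m.

-66 m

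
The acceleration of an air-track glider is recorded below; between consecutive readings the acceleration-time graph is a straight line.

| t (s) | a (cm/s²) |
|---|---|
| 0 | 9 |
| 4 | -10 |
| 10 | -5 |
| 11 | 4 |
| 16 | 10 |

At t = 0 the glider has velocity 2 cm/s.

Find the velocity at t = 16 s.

-10.5 cm/s

Δv equals the area under the a-t graph; then v = v₀ + Δv.
0–4 s: ½(9 + -10)(4) = -2 cm/s
4–10 s: ½(-10 + -5)(6) = -45 cm/s
10–11 s: ½(-5 + 4)(1) = -0.5 cm/s
11–16 s: ½(4 + 10)(5) = 35 cm/s
Δv = -12.5 cm/s, so v(16) = 2 + (-12.5) = -10.5 cm/s.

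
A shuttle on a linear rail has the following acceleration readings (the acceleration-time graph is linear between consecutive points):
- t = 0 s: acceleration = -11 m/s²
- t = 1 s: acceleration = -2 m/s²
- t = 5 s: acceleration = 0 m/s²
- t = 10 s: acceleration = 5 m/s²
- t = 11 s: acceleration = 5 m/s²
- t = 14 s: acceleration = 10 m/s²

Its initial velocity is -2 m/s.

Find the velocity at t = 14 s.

Δv equals the area under the a-t graph; then v = v₀ + Δv.
0–1 s: ½(-11 + -2)(1) = -6.5 m/s
1–5 s: ½(-2 + 0)(4) = -4 m/s
5–10 s: ½(0 + 5)(5) = 12.5 m/s
10–11 s: 5 × 1 = 5 m/s
11–14 s: ½(5 + 10)(3) = 22.5 m/s
Δv = 29.5 m/s, so v(14) = -2 + (29.5) = 27.5 m/s.

27.5 m/s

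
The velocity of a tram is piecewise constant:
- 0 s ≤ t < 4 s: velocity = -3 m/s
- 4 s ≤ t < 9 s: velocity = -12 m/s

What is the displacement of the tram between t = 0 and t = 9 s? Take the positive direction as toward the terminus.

Net displacement equals the area under the velocity-time graph (areas below the axis count negative).
0–4 s: -3 × 4 = -12 m
4–9 s: -12 × 5 = -60 m
Net displacement = -72 m

-72 m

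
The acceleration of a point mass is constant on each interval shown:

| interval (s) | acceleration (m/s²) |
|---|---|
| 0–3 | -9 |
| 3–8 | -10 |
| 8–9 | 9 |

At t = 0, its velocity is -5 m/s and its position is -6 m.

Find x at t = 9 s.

-424 m

On each constant-a segment, Δv = aΔt and Δx = v₀Δt + ½aΔt²; chain segment to segment.
0–3 s: v starts -5 m/s; Δx = -5·3 + ½·-9·3² = -55.5 m; v ends -32 m/s.
3–8 s: v starts -32 m/s; Δx = -32·5 + ½·-10·5² = -285 m; v ends -82 m/s.
8–9 s: v starts -82 m/s; Δx = -82·1 + ½·9·1² = -77.5 m; v ends -73 m/s.
x(9) = -6 + Σ Δx = -424 m.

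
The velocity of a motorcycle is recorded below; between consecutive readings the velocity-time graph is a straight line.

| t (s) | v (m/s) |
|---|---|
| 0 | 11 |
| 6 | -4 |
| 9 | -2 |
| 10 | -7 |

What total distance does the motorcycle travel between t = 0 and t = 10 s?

Distance (not displacement) is the total path length: add the absolute areas under v-t.
0–6 s: v = 0 at t = 4.4 s; triangle areas 24.2 + 3.2 = 27.4 m
6–9 s: |½(-4 + -2)(3)| = 9 m
9–10 s: |½(-2 + -7)(1)| = 4.5 m
Total distance = 40.9 m

40.9 m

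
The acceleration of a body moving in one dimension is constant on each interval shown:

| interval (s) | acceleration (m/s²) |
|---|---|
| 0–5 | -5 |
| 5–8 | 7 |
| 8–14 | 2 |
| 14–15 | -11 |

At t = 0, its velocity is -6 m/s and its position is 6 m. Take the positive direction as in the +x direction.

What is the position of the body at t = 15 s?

On each constant-a segment, Δv = aΔt and Δx = v₀Δt + ½aΔt²; chain segment to segment.
0–5 s: v starts -6 m/s; Δx = -6·5 + ½·-5·5² = -92.5 m; v ends -31 m/s.
5–8 s: v starts -31 m/s; Δx = -31·3 + ½·7·3² = -61.5 m; v ends -10 m/s.
8–14 s: v starts -10 m/s; Δx = -10·6 + ½·2·6² = -24 m; v ends 2 m/s.
14–15 s: v starts 2 m/s; Δx = 2·1 + ½·-11·1² = -3.5 m; v ends -9 m/s.
x(15) = 6 + Σ Δx = -175.5 m.

-175.5 m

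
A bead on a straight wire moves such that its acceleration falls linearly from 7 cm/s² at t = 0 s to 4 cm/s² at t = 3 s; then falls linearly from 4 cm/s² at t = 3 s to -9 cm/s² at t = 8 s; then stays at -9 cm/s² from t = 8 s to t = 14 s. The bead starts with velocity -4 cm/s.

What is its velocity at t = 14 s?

-54 cm/s

Δv equals the area under the a-t graph; then v = v₀ + Δv.
0–3 s: ½(7 + 4)(3) = 16.5 cm/s
3–8 s: ½(4 + -9)(5) = -12.5 cm/s
8–14 s: -9 × 6 = -54 cm/s
Δv = -50 cm/s, so v(14) = -4 + (-50) = -54 cm/s.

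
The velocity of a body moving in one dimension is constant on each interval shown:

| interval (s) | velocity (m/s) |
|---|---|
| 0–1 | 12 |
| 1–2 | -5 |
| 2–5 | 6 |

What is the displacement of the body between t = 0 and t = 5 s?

Displacement is the signed area under the v-t curve.
0–1 s: 12 × 1 = 12 m
1–2 s: -5 × 1 = -5 m
2–5 s: 6 × 3 = 18 m
Net displacement = 25 m

25 m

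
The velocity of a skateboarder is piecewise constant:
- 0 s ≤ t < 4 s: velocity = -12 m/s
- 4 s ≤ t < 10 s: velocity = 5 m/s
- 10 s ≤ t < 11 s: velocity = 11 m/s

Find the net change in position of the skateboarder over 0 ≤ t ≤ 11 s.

-7 m

Displacement is the signed area under the v-t curve.
0–4 s: -12 × 4 = -48 m
4–10 s: 5 × 6 = 30 m
10–11 s: 11 × 1 = 11 m
Net displacement = -7 m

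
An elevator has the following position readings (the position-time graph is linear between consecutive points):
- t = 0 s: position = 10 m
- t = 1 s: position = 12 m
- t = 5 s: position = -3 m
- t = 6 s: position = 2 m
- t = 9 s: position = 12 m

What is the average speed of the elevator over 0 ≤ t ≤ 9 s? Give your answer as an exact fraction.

Average speed = (total path length)/(elapsed time); on a piecewise-linear x-t graph the path length is Σ|Δx|.
0–1 s: |Δx| = |12 − 10| = 2 m
1–5 s: |Δx| = |-3 − 12| = 15 m
5–6 s: |Δx| = |2 − -3| = 5 m
6–9 s: |Δx| = |12 − 2| = 10 m
Total path = 32 m; average speed = 32/9 = 32/9 m/s.

32/9 m/s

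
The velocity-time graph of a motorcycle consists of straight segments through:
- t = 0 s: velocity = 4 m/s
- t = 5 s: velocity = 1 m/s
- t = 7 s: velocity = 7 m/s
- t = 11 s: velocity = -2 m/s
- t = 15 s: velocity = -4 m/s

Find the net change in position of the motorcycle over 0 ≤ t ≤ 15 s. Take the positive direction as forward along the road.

Net displacement equals the area under the velocity-time graph (areas below the axis count negative).
0–5 s: ½(4 + 1)(5) = 12.5 m
5–7 s: ½(1 + 7)(2) = 8 m
7–11 s: ½(7 + -2)(4) = 10 m
11–15 s: ½(-2 + -4)(4) = -12 m
Net displacement = 18.5 m

18.5 m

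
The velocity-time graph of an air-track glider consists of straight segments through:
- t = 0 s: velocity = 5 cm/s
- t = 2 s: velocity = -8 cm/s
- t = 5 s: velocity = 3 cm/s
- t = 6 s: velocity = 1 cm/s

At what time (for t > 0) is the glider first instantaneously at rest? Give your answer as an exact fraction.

v changes sign on 0–2 s (from 5 to -8); the graph is linear there, so v = 0 at t = 0 + (-5)·(2 − 0)/(-8 − 5) = 10/13 s.

t = 10/13 s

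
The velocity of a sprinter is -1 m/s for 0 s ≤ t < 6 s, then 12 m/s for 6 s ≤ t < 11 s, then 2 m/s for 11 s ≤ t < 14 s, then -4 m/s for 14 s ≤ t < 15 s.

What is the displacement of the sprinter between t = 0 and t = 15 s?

56 m

Net displacement equals the area under the velocity-time graph (areas below the axis count negative).
0–6 s: -1 × 6 = -6 m
6–11 s: 12 × 5 = 60 m
11–14 s: 2 × 3 = 6 m
14–15 s: -4 × 1 = -4 m
Net displacement = 56 m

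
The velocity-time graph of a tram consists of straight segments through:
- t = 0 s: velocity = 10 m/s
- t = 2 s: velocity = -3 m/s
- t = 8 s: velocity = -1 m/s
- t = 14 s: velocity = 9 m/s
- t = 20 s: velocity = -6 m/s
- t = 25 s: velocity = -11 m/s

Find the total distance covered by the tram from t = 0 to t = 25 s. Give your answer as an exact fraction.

Total distance travelled is ∫|v| dt — sum the magnitudes of each area piece.
0–2 s: v = 0 at t = 20/13 s; triangle areas 100/13 + 9/13 = 109/13 m
2–8 s: |½(-3 + -1)(6)| = 12 m
8–14 s: v = 0 at t = 8.6 s; triangle areas 0.3 + 24.3 = 24.6 m
14–20 s: v = 0 at t = 17.6 s; triangle areas 16.2 + 7.2 = 23.4 m
20–25 s: |½(-6 + -11)(5)| = 42.5 m
Total distance = 2883/26 m

2883/26 m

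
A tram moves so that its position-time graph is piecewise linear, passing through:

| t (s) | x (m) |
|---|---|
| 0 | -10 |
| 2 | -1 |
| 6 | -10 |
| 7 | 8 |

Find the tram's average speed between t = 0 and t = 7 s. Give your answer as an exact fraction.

Average speed = (total path length)/(elapsed time); on a piecewise-linear x-t graph the path length is Σ|Δx|.
0–2 s: |Δx| = |-1 − -10| = 9 m
2–6 s: |Δx| = |-10 − -1| = 9 m
6–7 s: |Δx| = |8 − -10| = 18 m
Total path = 36 m; average speed = 36/7 = 36/7 m/s.

36/7 m/s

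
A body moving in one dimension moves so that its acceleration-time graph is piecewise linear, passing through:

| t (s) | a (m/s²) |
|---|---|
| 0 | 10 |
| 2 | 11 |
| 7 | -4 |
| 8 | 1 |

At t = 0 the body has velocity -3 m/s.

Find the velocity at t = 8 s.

Δv equals the area under the a-t graph; then v = v₀ + Δv.
0–2 s: ½(10 + 11)(2) = 21 m/s
2–7 s: ½(11 + -4)(5) = 17.5 m/s
7–8 s: ½(-4 + 1)(1) = -1.5 m/s
Δv = 37 m/s, so v(8) = -3 + (37) = 34 m/s.

34 m/s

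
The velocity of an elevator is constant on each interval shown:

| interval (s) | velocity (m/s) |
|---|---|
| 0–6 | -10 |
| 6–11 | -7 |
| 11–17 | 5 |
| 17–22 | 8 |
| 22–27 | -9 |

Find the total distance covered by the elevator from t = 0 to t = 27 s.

Total distance travelled is ∫|v| dt — sum the magnitudes of each area piece.
0–6 s: |-10| × 6 = 60 m
6–11 s: |-7| × 5 = 35 m
11–17 s: |5| × 6 = 30 m
17–22 s: |8| × 5 = 40 m
22–27 s: |-9| × 5 = 45 m
Total distance = 210 m

210 m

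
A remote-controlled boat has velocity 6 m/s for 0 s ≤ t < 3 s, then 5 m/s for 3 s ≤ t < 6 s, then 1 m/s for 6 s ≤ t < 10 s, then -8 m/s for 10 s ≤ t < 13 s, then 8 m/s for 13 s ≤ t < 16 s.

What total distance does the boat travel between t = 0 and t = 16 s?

85 m

Distance (not displacement) is the total path length: add the absolute areas under v-t.
0–3 s: |6| × 3 = 18 m
3–6 s: |5| × 3 = 15 m
6–10 s: |1| × 4 = 4 m
10–13 s: |-8| × 3 = 24 m
13–16 s: |8| × 3 = 24 m
Total distance = 85 m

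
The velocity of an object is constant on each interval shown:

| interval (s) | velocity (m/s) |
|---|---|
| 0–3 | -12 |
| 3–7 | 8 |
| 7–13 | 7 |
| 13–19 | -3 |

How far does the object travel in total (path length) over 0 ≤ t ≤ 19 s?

128 m

Distance (not displacement) is the total path length: add the absolute areas under v-t.
0–3 s: |-12| × 3 = 36 m
3–7 s: |8| × 4 = 32 m
7–13 s: |7| × 6 = 42 m
13–19 s: |-3| × 6 = 18 m
Total distance = 128 m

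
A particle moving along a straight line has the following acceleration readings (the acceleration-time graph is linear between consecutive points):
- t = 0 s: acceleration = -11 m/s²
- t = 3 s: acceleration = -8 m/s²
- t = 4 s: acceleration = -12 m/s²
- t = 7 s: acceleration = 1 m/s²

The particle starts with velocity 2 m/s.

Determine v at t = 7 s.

Δv equals the area under the a-t graph; then v = v₀ + Δv.
0–3 s: ½(-11 + -8)(3) = -28.5 m/s
3–4 s: ½(-8 + -12)(1) = -10 m/s
4–7 s: ½(-12 + 1)(3) = -16.5 m/s
Δv = -55 m/s, so v(7) = 2 + (-55) = -53 m/s.

-53 m/s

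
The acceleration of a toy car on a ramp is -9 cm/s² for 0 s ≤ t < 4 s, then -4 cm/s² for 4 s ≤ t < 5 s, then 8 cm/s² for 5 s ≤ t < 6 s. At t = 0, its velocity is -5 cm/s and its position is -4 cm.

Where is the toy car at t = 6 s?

On each constant-a segment, Δv = aΔt and Δx = v₀Δt + ½aΔt²; chain segment to segment.
0–4 s: v starts -5 cm/s; Δx = -5·4 + ½·-9·4² = -92 cm; v ends -41 cm/s.
4–5 s: v starts -41 cm/s; Δx = -41·1 + ½·-4·1² = -43 cm; v ends -45 cm/s.
5–6 s: v starts -45 cm/s; Δx = -45·1 + ½·8·1² = -41 cm; v ends -37 cm/s.
x(6) = -4 + Σ Δx = -180 cm.

-180 cm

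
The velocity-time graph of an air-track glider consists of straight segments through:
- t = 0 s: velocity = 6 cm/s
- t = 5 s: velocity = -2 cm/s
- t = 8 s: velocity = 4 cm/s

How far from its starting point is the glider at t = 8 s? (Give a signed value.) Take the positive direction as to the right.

Displacement is the signed area under the v-t curve.
0–5 s: ½(6 + -2)(5) = 10 cm
5–8 s: ½(-2 + 4)(3) = 3 cm
Net displacement = 13 cm

13 cm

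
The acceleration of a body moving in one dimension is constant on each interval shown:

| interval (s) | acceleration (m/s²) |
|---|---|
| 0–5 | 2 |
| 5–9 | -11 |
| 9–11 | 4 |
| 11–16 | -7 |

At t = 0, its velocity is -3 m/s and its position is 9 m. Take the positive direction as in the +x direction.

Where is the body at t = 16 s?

-339.5 m

On each constant-a segment, Δv = aΔt and Δx = v₀Δt + ½aΔt²; chain segment to segment.
0–5 s: v starts -3 m/s; Δx = -3·5 + ½·2·5² = 10 m; v ends 7 m/s.
5–9 s: v starts 7 m/s; Δx = 7·4 + ½·-11·4² = -60 m; v ends -37 m/s.
9–11 s: v starts -37 m/s; Δx = -37·2 + ½·4·2² = -66 m; v ends -29 m/s.
11–16 s: v starts -29 m/s; Δx = -29·5 + ½·-7·5² = -232.5 m; v ends -64 m/s.
x(16) = 9 + Σ Δx = -339.5 m.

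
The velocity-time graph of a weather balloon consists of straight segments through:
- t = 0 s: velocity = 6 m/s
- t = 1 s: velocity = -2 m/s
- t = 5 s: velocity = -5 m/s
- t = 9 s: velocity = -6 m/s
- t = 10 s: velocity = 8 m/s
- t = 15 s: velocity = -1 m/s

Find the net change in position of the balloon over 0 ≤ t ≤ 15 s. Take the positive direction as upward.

-15.5 m

Displacement is the signed area under the v-t curve.
0–1 s: ½(6 + -2)(1) = 2 m
1–5 s: ½(-2 + -5)(4) = -14 m
5–9 s: ½(-5 + -6)(4) = -22 m
9–10 s: ½(-6 + 8)(1) = 1 m
10–15 s: ½(8 + -1)(5) = 17.5 m
Net displacement = -15.5 m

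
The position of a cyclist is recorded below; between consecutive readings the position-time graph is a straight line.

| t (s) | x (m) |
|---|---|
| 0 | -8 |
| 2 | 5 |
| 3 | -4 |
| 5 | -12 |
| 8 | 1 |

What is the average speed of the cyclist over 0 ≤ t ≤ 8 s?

Average speed = (total path length)/(elapsed time); on a piecewise-linear x-t graph the path length is Σ|Δx|.
0–2 s: |Δx| = |5 − -8| = 13 m
2–3 s: |Δx| = |-4 − 5| = 9 m
3–5 s: |Δx| = |-12 − -4| = 8 m
5–8 s: |Δx| = |1 − -12| = 13 m
Total path = 43 m; average speed = 43/8 = 5.375 m/s.

5.375 m/s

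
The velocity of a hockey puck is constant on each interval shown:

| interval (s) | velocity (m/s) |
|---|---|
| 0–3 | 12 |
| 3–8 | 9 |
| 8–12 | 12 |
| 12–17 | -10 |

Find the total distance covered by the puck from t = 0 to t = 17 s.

179 m

Distance (not displacement) is the total path length: add the absolute areas under v-t.
0–3 s: |12| × 3 = 36 m
3–8 s: |9| × 5 = 45 m
8–12 s: |12| × 4 = 48 m
12–17 s: |-10| × 5 = 50 m
Total distance = 179 m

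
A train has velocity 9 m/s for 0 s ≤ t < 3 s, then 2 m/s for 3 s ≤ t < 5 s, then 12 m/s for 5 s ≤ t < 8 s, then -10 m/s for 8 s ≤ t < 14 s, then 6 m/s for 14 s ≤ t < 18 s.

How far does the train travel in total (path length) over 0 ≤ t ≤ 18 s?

Distance (not displacement) is the total path length: add the absolute areas under v-t.
0–3 s: |9| × 3 = 27 m
3–5 s: |2| × 2 = 4 m
5–8 s: |12| × 3 = 36 m
8–14 s: |-10| × 6 = 60 m
14–18 s: |6| × 4 = 24 m
Total distance = 151 m

151 m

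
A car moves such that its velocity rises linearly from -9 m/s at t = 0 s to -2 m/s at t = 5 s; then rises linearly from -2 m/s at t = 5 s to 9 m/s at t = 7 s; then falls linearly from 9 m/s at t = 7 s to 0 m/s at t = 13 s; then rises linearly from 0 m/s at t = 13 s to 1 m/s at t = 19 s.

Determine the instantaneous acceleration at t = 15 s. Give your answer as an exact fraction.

Acceleration is the slope of the v-t graph on 13–19 s: (1 − 0)/(19 − 13) = 1/6 m/s².

1/6 m/s²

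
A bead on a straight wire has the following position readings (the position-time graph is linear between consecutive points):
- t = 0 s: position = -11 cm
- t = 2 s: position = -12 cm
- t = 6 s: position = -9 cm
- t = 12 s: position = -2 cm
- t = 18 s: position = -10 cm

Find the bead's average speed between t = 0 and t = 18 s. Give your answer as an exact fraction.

19/18 cm/s

Average speed = (total path length)/(elapsed time); on a piecewise-linear x-t graph the path length is Σ|Δx|.
0–2 s: |Δx| = |-12 − -11| = 1 cm
2–6 s: |Δx| = |-9 − -12| = 3 cm
6–12 s: |Δx| = |-2 − -9| = 7 cm
12–18 s: |Δx| = |-10 − -2| = 8 cm
Total path = 19 cm; average speed = 19/18 = 19/18 cm/s.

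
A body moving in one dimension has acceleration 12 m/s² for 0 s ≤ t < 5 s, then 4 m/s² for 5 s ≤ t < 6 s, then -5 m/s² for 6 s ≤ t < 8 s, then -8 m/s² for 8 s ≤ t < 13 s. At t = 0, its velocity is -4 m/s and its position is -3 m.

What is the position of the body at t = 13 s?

On each constant-a segment, Δv = aΔt and Δx = v₀Δt + ½aΔt²; chain segment to segment.
0–5 s: v starts -4 m/s; Δx = -4·5 + ½·12·5² = 130 m; v ends 56 m/s.
5–6 s: v starts 56 m/s; Δx = 56·1 + ½·4·1² = 58 m; v ends 60 m/s.
6–8 s: v starts 60 m/s; Δx = 60·2 + ½·-5·2² = 110 m; v ends 50 m/s.
8–13 s: v starts 50 m/s; Δx = 50·5 + ½·-8·5² = 150 m; v ends 10 m/s.
x(13) = -3 + Σ Δx = 445 m.

445 m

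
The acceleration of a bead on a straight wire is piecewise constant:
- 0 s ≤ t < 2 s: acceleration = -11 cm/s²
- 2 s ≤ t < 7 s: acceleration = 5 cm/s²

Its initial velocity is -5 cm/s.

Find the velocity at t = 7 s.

-2 cm/s

Δv equals the area under the a-t graph; then v = v₀ + Δv.
0–2 s: -11 × 2 = -22 cm/s
2–7 s: 5 × 5 = 25 cm/s
Δv = 3 cm/s, so v(7) = -5 + (3) = -2 cm/s.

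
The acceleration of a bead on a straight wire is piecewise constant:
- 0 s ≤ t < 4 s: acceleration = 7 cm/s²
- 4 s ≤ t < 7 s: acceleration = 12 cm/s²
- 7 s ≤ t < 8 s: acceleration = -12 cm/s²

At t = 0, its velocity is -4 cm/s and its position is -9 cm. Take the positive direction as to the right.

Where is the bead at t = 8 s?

211 cm

On each constant-a segment, Δv = aΔt and Δx = v₀Δt + ½aΔt²; chain segment to segment.
0–4 s: v starts -4 cm/s; Δx = -4·4 + ½·7·4² = 40 cm; v ends 24 cm/s.
4–7 s: v starts 24 cm/s; Δx = 24·3 + ½·12·3² = 126 cm; v ends 60 cm/s.
7–8 s: v starts 60 cm/s; Δx = 60·1 + ½·-12·1² = 54 cm; v ends 48 cm/s.
x(8) = -9 + Σ Δx = 211 cm.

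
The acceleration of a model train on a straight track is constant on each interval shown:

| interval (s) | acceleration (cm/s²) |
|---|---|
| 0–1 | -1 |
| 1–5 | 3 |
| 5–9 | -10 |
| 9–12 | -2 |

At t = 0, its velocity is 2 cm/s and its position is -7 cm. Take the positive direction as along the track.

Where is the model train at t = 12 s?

On each constant-a segment, Δv = aΔt and Δx = v₀Δt + ½aΔt²; chain segment to segment.
0–1 s: v starts 2 cm/s; Δx = 2·1 + ½·-1·1² = 1.5 cm; v ends 1 cm/s.
1–5 s: v starts 1 cm/s; Δx = 1·4 + ½·3·4² = 28 cm; v ends 13 cm/s.
5–9 s: v starts 13 cm/s; Δx = 13·4 + ½·-10·4² = -28 cm; v ends -27 cm/s.
9–12 s: v starts -27 cm/s; Δx = -27·3 + ½·-2·3² = -90 cm; v ends -33 cm/s.
x(12) = -7 + Σ Δx = -95.5 cm.

-95.5 cm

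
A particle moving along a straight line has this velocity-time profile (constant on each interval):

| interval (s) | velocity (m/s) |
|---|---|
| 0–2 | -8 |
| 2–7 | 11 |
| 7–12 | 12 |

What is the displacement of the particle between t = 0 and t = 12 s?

Net displacement equals the area under the velocity-time graph (areas below the axis count negative).
0–2 s: -8 × 2 = -16 m
2–7 s: 11 × 5 = 55 m
7–12 s: 12 × 5 = 60 m
Net displacement = 99 m

99 m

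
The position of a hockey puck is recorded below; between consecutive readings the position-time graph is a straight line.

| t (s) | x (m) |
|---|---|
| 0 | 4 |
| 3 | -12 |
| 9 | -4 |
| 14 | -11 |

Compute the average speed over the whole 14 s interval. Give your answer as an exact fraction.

31/14 m/s

Average speed = (total path length)/(elapsed time); on a piecewise-linear x-t graph the path length is Σ|Δx|.
0–3 s: |Δx| = |-12 − 4| = 16 m
3–9 s: |Δx| = |-4 − -12| = 8 m
9–14 s: |Δx| = |-11 − -4| = 7 m
Total path = 31 m; average speed = 31/14 = 31/14 m/s.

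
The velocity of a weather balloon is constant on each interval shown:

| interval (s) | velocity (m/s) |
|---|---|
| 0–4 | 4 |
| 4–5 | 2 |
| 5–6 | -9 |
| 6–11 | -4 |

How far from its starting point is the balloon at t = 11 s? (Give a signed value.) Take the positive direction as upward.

-11 m

Displacement is the signed area under the v-t curve.
0–4 s: 4 × 4 = 16 m
4–5 s: 2 × 1 = 2 m
5–6 s: -9 × 1 = -9 m
6–11 s: -4 × 5 = -20 m
Net displacement = -11 m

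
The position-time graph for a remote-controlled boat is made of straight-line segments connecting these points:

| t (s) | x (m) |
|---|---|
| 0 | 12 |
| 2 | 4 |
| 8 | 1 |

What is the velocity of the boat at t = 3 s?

Velocity is the slope of the x-t graph on 2–8 s: (1 − 4)/(8 − 2) = -0.5 m/s.

-0.5 m/s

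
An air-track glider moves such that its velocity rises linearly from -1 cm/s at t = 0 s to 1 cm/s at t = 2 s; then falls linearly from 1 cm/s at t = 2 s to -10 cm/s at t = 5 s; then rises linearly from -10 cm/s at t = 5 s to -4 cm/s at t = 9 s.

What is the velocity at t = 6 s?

On 5–9 s the graph is linear from -10 to -4 cm/s: v(6) = -10 + (-4 − -10)·(6 − 5)/(9 − 5) = -8.5 cm/s.

-8.5 cm/s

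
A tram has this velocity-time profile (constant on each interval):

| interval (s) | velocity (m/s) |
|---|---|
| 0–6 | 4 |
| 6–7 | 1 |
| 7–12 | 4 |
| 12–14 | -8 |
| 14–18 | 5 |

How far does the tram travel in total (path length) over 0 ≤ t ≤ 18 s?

Total distance travelled is ∫|v| dt — sum the magnitudes of each area piece.
0–6 s: |4| × 6 = 24 m
6–7 s: |1| × 1 = 1 m
7–12 s: |4| × 5 = 20 m
12–14 s: |-8| × 2 = 16 m
14–18 s: |5| × 4 = 20 m
Total distance = 81 m

81 m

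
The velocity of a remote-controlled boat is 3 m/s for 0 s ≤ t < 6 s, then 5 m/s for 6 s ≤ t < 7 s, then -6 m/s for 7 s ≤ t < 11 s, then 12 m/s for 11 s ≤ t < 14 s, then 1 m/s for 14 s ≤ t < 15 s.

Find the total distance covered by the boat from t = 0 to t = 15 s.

Distance (not displacement) is the total path length: add the absolute areas under v-t.
0–6 s: |3| × 6 = 18 m
6–7 s: |5| × 1 = 5 m
7–11 s: |-6| × 4 = 24 m
11–14 s: |12| × 3 = 36 m
14–15 s: |1| × 1 = 1 m
Total distance = 84 m

84 m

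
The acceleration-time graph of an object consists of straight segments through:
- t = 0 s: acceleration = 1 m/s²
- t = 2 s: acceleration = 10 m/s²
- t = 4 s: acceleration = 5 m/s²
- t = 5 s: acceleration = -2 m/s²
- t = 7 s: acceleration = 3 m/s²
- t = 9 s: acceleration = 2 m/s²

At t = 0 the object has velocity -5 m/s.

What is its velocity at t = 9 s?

28.5 m/s

Δv equals the area under the a-t graph; then v = v₀ + Δv.
0–2 s: ½(1 + 10)(2) = 11 m/s
2–4 s: ½(10 + 5)(2) = 15 m/s
4–5 s: ½(5 + -2)(1) = 1.5 m/s
5–7 s: ½(-2 + 3)(2) = 1 m/s
7–9 s: ½(3 + 2)(2) = 5 m/s
Δv = 33.5 m/s, so v(9) = -5 + (33.5) = 28.5 m/s.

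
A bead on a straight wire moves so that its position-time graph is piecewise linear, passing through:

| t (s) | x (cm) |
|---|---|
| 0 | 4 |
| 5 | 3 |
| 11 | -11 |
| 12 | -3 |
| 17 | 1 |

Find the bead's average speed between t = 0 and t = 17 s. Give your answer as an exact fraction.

27/17 cm/s

Average speed = (total path length)/(elapsed time); on a piecewise-linear x-t graph the path length is Σ|Δx|.
0–5 s: |Δx| = |3 − 4| = 1 cm
5–11 s: |Δx| = |-11 − 3| = 14 cm
11–12 s: |Δx| = |-3 − -11| = 8 cm
12–17 s: |Δx| = |1 − -3| = 4 cm
Total path = 27 cm; average speed = 27/17 = 27/17 cm/s.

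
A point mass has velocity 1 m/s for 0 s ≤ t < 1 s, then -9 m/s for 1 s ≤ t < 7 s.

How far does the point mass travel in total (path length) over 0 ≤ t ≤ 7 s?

55 m

Total distance travelled is ∫|v| dt — sum the magnitudes of each area piece.
0–1 s: |1| × 1 = 1 m
1–7 s: |-9| × 6 = 54 m
Total distance = 55 m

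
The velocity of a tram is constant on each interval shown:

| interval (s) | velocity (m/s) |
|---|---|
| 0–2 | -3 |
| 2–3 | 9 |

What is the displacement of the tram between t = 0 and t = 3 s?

Displacement is the signed area under the v-t curve.
0–2 s: -3 × 2 = -6 m
2–3 s: 9 × 1 = 9 m
Net displacement = 3 m

3 m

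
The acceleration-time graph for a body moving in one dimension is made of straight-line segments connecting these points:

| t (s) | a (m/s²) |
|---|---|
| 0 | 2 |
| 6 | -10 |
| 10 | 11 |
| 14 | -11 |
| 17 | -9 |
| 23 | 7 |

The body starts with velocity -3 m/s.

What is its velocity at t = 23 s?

-61 m/s

Δv equals the area under the a-t graph; then v = v₀ + Δv.
0–6 s: ½(2 + -10)(6) = -24 m/s
6–10 s: ½(-10 + 11)(4) = 2 m/s
10–14 s: ½(11 + -11)(4) = 0 m/s
14–17 s: ½(-11 + -9)(3) = -30 m/s
17–23 s: ½(-9 + 7)(6) = -6 m/s
Δv = -58 m/s, so v(23) = -3 + (-58) = -61 m/s.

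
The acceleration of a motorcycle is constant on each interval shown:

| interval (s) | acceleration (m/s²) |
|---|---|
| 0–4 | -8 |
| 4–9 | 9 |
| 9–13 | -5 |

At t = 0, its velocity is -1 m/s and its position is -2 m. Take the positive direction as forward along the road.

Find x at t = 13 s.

On each constant-a segment, Δv = aΔt and Δx = v₀Δt + ½aΔt²; chain segment to segment.
0–4 s: v starts -1 m/s; Δx = -1·4 + ½·-8·4² = -68 m; v ends -33 m/s.
4–9 s: v starts -33 m/s; Δx = -33·5 + ½·9·5² = -52.5 m; v ends 12 m/s.
9–13 s: v starts 12 m/s; Δx = 12·4 + ½·-5·4² = 8 m; v ends -8 m/s.
x(13) = -2 + Σ Δx = -114.5 m.

-114.5 m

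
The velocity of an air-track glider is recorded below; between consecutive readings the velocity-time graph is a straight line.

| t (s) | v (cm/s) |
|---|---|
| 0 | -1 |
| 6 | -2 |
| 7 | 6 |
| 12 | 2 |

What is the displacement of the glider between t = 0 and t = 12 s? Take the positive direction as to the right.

13 cm

Displacement is the signed area under the v-t curve.
0–6 s: ½(-1 + -2)(6) = -9 cm
6–7 s: ½(-2 + 6)(1) = 2 cm
7–12 s: ½(6 + 2)(5) = 20 cm
Net displacement = 13 cm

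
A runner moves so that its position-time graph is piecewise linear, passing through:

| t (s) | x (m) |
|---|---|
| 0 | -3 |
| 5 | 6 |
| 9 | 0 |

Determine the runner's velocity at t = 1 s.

Velocity is the slope of the x-t graph on 0–5 s: (6 − -3)/(5 − 0) = 1.8 m/s.

1.8 m/s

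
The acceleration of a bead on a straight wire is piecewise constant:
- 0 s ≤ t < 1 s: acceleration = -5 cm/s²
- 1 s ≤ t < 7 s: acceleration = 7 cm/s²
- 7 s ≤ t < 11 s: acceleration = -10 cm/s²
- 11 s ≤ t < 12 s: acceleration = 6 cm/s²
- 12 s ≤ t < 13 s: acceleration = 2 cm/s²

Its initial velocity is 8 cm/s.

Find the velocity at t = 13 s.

13 cm/s

Δv equals the area under the a-t graph; then v = v₀ + Δv.
0–1 s: -5 × 1 = -5 cm/s
1–7 s: 7 × 6 = 42 cm/s
7–11 s: -10 × 4 = -40 cm/s
11–12 s: 6 × 1 = 6 cm/s
12–13 s: 2 × 1 = 2 cm/s
Δv = 5 cm/s, so v(13) = 8 + (5) = 13 cm/s.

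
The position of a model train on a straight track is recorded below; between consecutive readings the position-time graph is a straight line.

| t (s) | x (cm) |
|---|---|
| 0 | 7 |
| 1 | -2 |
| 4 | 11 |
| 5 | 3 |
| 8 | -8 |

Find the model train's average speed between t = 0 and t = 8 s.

5.125 cm/s

Average speed = (total path length)/(elapsed time); on a piecewise-linear x-t graph the path length is Σ|Δx|.
0–1 s: |Δx| = |-2 − 7| = 9 cm
1–4 s: |Δx| = |11 − -2| = 13 cm
4–5 s: |Δx| = |3 − 11| = 8 cm
5–8 s: |Δx| = |-8 − 3| = 11 cm
Total path = 41 cm; average speed = 41/8 = 5.125 cm/s.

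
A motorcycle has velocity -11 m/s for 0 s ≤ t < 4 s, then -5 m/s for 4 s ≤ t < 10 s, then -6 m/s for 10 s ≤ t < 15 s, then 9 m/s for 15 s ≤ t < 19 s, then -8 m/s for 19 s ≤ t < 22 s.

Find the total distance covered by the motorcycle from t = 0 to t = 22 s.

164 m

Total distance travelled is ∫|v| dt — sum the magnitudes of each area piece.
0–4 s: |-11| × 4 = 44 m
4–10 s: |-5| × 6 = 30 m
10–15 s: |-6| × 5 = 30 m
15–19 s: |9| × 4 = 36 m
19–22 s: |-8| × 3 = 24 m
Total distance = 164 m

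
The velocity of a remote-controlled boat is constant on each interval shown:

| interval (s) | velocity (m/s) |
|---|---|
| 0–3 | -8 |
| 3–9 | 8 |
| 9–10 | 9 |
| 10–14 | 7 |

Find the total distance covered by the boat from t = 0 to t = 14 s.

Distance (not displacement) is the total path length: add the absolute areas under v-t.
0–3 s: |-8| × 3 = 24 m
3–9 s: |8| × 6 = 48 m
9–10 s: |9| × 1 = 9 m
10–14 s: |7| × 4 = 28 m
Total distance = 109 m

109 m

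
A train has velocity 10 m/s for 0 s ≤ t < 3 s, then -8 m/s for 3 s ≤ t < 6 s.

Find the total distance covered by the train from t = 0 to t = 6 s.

Distance (not displacement) is the total path length: add the absolute areas under v-t.
0–3 s: |10| × 3 = 30 m
3–6 s: |-8| × 3 = 24 m
Total distance = 54 m

54 m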